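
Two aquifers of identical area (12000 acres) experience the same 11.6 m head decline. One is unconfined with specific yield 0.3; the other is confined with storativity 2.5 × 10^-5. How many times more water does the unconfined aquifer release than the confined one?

A = 12000 acres = 4.856 × 10^7 m²
Unconfined: ΔV_u = Sy × A × Δh = 0.3 × 4.856 × 10^7 × 11.6 = 1.69 × 10^8 m³
Confined: ΔV_c = S × A × Δh = 2.5 × 10^-5 × 4.856 × 10^7 × 11.6 = 14080 m³
Ratio = ΔV_u / ΔV_c = Sy / S = 0.3 / 2.5 × 10^-5 = 12000

ΔV_u / ΔV_c ≈ 12000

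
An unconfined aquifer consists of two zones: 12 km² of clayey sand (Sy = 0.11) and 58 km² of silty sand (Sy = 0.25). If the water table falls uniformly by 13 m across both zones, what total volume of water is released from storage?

ΔV ≈ 2.06 × 10^8 m³

A₁ = 12 km² = 1.2 × 10^7 m²; A₂ = 58 km² = 5.8 × 10^7 m²
ΔV₁ = 0.11 × 1.2 × 10^7 × 13 = 1.716 × 10^7 m³
ΔV₂ = 0.25 × 5.8 × 10^7 × 13 = 1.885 × 10^8 m³
ΔV = ΔV₁ + ΔV₂ = 2.057 × 10^8 m³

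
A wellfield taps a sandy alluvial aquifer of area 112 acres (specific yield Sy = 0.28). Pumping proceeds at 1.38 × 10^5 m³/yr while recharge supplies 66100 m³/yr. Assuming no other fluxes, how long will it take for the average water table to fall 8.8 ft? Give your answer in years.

t ≈ 4.73 years

A = 112 acres = 4.532 × 10^5 m²
Δh = 8.8 ft = 2.682 m
ΔV = Sy × A × Δh = 0.28 × 4.532 × 10^5 × 2.682 = 3.404 × 10^5 m³
Net withdrawal = 1.38 × 10^5 − 66100 = 71900 m³/yr = 197 m³/d
t = ΔV / Q = 3.404 × 10^5 m³ / 197 m³/d = 1728 d
t = 1728 d ≈ 4.734 years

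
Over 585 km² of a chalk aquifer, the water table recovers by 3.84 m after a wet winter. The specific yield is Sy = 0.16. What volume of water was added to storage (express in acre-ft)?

A = 585 km² = 5.85 × 10^8 m²
ΔV = Sy × A × Δh = 0.16 × 5.85 × 10^8 m² × 3.84 m = 3.594 × 10^8 m³
ΔV = 3.594 × 10^8 m³ = 2.914 × 10^5 acre-ft

ΔV ≈ 2.91 × 10^5 acre-ft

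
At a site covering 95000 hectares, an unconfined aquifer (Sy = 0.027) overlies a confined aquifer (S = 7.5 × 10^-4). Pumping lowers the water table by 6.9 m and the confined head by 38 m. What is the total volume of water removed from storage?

A = 95000 hectares = 9.5 × 10^8 m²
Unconfined: ΔV_u = Sy × A × Δh_u = 0.027 × 9.5 × 10^8 × 6.9 = 1.77 × 10^8 m³
Confined: ΔV_c = S × A × Δh_c = 7.5 × 10^-4 × 9.5 × 10^8 × 38 = 2.708 × 10^7 m³
Total ΔV = 1.77 × 10^8 + 2.708 × 10^7 = 2.041 × 10^8 m³

ΔV ≈ 2.04 × 10^8 m³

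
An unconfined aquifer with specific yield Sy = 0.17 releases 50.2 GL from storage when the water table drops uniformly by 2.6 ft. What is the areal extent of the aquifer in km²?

A ≈ 373 km²

Δh = 2.6 ft = 0.7925 m
ΔV = 50.2 GL = 5.02 × 10^7 m³
A = ΔV / (Sy × Δh) = 5.02 × 10^7 / (0.17 × 0.7925) = 3.726 × 10^8 m²
A = 3.726 × 10^8 m² = 372.6 km²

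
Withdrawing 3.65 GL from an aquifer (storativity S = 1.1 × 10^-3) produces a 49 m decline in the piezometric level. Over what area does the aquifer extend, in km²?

ΔV = 3.65 GL = 3.65 × 10^6 m³
A = ΔV / (S × Δh) = 3.65 × 10^6 / (0.0011 × 49) = 6.772 × 10^7 m²
A = 6.772 × 10^7 m² = 67.72 km²

A ≈ 67.7 km²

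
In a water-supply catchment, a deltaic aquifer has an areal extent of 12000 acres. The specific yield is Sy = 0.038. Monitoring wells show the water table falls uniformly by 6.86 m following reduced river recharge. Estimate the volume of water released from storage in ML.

ΔV ≈ 12700 ML

A = 12000 acres = 4.856 × 10^7 m²
ΔV = Sy × A × Δh = 0.038 × 4.856 × 10^7 m² × 6.86 m = 1.266 × 10^7 m³
ΔV = 1.266 × 10^7 m³ = 12660 ML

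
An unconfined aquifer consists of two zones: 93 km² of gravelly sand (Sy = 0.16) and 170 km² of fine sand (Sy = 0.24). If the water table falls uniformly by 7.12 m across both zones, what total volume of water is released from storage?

A₁ = 93 km² = 9.3 × 10^7 m²; A₂ = 170 km² = 1.7 × 10^8 m²
ΔV₁ = 0.16 × 9.3 × 10^7 × 7.12 = 1.059 × 10^8 m³
ΔV₂ = 0.24 × 1.7 × 10^8 × 7.12 = 2.905 × 10^8 m³
ΔV = ΔV₁ + ΔV₂ = 3.964 × 10^8 m³

ΔV ≈ 3.96 × 10^8 m³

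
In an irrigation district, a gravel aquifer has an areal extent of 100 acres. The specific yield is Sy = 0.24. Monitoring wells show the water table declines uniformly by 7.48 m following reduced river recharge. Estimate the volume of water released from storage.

ΔV ≈ 7.26 × 10^5 m³

A = 100 acres = 4.047 × 10^5 m²
ΔV = Sy × A × Δh = 0.24 × 4.047 × 10^5 m² × 7.48 m = 7.265 × 10^5 m³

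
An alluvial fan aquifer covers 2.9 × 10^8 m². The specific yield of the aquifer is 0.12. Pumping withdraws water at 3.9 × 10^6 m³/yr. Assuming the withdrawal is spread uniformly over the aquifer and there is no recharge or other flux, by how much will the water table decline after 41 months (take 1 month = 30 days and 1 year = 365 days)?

Δh ≈ 0.378 m

Q = 3.9 × 10^6 m³/yr = 10680 m³/d
t = 41 months = 1230 d
ΔV = Q × t = 10680 m³/d × 1230 d = 1.314 × 10^7 m³
Δh = ΔV / (Sy × A) = 1.314 × 10^7 / (0.12 × 2.9 × 10^8) = 0.3777 m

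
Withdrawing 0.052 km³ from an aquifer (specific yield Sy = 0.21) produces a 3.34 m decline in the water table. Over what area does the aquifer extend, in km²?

ΔV = 0.052 km³ = 5.2 × 10^7 m³
A = ΔV / (Sy × Δh) = 5.2 × 10^7 / (0.21 × 3.34) = 7.414 × 10^7 m²
A = 7.414 × 10^7 m² = 74.14 km²

A ≈ 74.1 km²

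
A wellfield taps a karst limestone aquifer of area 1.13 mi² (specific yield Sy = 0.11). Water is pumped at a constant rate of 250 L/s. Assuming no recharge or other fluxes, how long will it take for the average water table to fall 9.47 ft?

t ≈ 43 days

A = 1.13 mi² = 2.927 × 10^6 m²
Δh = 9.47 ft = 2.886 m
ΔV = Sy × A × Δh = 0.11 × 2.927 × 10^6 × 2.886 = 9.293 × 10^5 m³
Q = 250 L/s = 21600 m³/d
t = ΔV / Q = 9.293 × 10^5 m³ / 21600 m³/d = 43.02 d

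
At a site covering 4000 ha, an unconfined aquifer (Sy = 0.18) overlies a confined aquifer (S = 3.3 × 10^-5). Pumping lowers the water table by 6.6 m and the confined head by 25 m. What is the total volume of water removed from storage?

A = 4000 ha = 4 × 10^7 m²
Unconfined: ΔV_u = Sy × A × Δh_u = 0.18 × 4 × 10^7 × 6.6 = 4.752 × 10^7 m³
Confined: ΔV_c = S × A × Δh_c = 3.3 × 10^-5 × 4 × 10^7 × 25 = 33000 m³
Total ΔV = 4.752 × 10^7 + 33000 = 4.755 × 10^7 m³

ΔV ≈ 4.76 × 10^7 m³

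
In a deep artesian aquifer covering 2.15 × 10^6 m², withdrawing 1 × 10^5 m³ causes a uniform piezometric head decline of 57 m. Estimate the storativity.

S = ΔV / (A × Δh) = 1 × 10^5 m³ / (2.15 × 10^6 m² × 57 m) = 8.16 × 10^-4

S ≈ 8.2 × 10^-4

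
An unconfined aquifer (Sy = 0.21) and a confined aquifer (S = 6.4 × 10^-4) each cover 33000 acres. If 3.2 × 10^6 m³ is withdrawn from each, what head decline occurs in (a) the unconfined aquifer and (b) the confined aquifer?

Δh_u ≈ 0.114 m; Δh_c ≈ 37.4 m

A = 33000 acres = 1.335 × 10^8 m²
Unconfined: Δh_u = ΔV/(Sy·A) = 3.2 × 10^6/(0.21 × 1.335 × 10^8) = 0.1141 m
Confined: Δh_c = ΔV/(S·A) = 3.2 × 10^6/(6.4 × 10^-4 × 1.335 × 10^8) = 37.44 m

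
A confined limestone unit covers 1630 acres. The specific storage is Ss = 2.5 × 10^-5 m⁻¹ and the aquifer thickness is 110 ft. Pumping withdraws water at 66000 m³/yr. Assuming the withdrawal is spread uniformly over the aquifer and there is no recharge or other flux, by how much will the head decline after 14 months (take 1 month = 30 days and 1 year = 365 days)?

b = 110 ft = 33.53 m
S = Ss × b = 2.5 × 10^-5 m⁻¹ × 33.53 m = 8.382 × 10^-4
A = 1630 acres = 6.596 × 10^6 m²
Q = 66000 m³/yr = 180.8 m³/d
t = 14 months = 420 d
ΔV = Q × t = 180.8 m³/d × 420 d = 75950 m³
Δh = ΔV / (S × A) = 75950 / (8.382 × 10^-4 × 6.596 × 10^6) = 13.74 m

Δh ≈ 13.7 m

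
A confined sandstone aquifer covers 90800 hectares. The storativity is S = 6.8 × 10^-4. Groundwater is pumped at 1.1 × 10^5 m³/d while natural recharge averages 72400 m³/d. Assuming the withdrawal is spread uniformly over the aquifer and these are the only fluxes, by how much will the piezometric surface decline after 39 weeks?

A = 90800 hectares = 9.08 × 10^8 m²
Net abstraction = 1.1 × 10^5 − 72400 = 37600 m³/d
t = 39 weeks = 273 d
ΔV = Q × t = 37600 m³/d × 273 d = 1.026 × 10^7 m³
Δh = ΔV / (S × A) = 1.026 × 10^7 / (6.8 × 10^-4 × 9.08 × 10^8) = 16.62 m

Δh ≈ 16.6 m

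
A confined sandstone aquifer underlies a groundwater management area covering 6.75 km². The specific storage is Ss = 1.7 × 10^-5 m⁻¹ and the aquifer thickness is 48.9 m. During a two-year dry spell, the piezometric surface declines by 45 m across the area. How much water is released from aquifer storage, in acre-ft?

S = Ss × b = 1.7 × 10^-5 m⁻¹ × 48.9 m = 8.313 × 10^-4
A = 6.75 km² = 6.75 × 10^6 m²
ΔV = S × A × Δh = 8.313 × 10^-4 × 6.75 × 10^6 m² × 45 m = 2.525 × 10^5 m³
ΔV = 2.525 × 10^5 m³ = 204.7 acre-ft

ΔV ≈ 205 acre-ft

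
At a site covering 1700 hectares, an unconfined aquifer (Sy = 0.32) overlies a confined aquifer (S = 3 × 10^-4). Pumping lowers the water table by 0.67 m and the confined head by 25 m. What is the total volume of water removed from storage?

ΔV ≈ 3.77 × 10^6 m³

A = 1700 hectares = 1.7 × 10^7 m²
Unconfined: ΔV_u = Sy × A × Δh_u = 0.32 × 1.7 × 10^7 × 0.67 = 3.645 × 10^6 m³
Confined: ΔV_c = S × A × Δh_c = 3 × 10^-4 × 1.7 × 10^7 × 25 = 1.275 × 10^5 m³
Total ΔV = 3.645 × 10^6 + 1.275 × 10^5 = 3.772 × 10^6 m³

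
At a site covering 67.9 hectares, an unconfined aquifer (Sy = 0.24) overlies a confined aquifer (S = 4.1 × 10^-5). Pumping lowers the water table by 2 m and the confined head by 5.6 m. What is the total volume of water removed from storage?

ΔV ≈ 3.26 × 10^5 m³

A = 67.9 hectares = 6.79 × 10^5 m²
Unconfined: ΔV_u = Sy × A × Δh_u = 0.24 × 6.79 × 10^5 × 2 = 3.259 × 10^5 m³
Confined: ΔV_c = S × A × Δh_c = 4.1 × 10^-5 × 6.79 × 10^5 × 5.6 = 155.9 m³
Total ΔV = 3.259 × 10^5 + 155.9 = 3.261 × 10^5 m³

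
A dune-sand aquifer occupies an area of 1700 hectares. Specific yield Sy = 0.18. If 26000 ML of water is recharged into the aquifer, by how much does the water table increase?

Δh ≈ 8.5 m

A = 1700 hectares = 1.7 × 10^7 m²
ΔV = 26000 ML = 2.6 × 10^7 m³
Δh = ΔV / (Sy × A) = 2.6 × 10^7 m³ / (0.18 × 1.7 × 10^7 m²) = 8.497 m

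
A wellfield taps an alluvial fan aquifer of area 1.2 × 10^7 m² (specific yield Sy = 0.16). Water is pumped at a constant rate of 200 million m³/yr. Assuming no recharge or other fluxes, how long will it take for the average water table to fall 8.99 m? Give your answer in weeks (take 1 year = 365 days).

ΔV = Sy × A × Δh = 0.16 × 1.2 × 10^7 × 8.99 = 1.726 × 10^7 m³
Q = 200 million m³/yr = 5.479 × 10^5 m³/d
t = ΔV / Q = 1.726 × 10^7 m³ / 5.479 × 10^5 m³/d = 31.5 d
t = 31.5 d ≈ 4.5 weeks

t ≈ 4.5 weeks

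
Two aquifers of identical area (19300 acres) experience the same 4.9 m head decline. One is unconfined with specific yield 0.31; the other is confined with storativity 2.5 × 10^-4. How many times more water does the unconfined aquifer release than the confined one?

A = 19300 acres = 7.81 × 10^7 m²
Unconfined: ΔV_u = Sy × A × Δh = 0.31 × 7.81 × 10^7 × 4.9 = 1.186 × 10^8 m³
Confined: ΔV_c = S × A × Δh = 2.5 × 10^-4 × 7.81 × 10^7 × 4.9 = 95680 m³
Ratio = ΔV_u / ΔV_c = Sy / S = 0.31 / 2.5 × 10^-4 = 1240

ΔV_u / ΔV_c ≈ 1240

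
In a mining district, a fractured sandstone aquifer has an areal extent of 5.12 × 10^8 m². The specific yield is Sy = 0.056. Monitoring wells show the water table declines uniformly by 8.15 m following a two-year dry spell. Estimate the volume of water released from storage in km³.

ΔV = Sy × A × Δh = 0.056 × 5.12 × 10^8 m² × 8.15 m = 2.337 × 10^8 m³
ΔV = 2.337 × 10^8 m³ = 0.2337 km³

ΔV ≈ 0.234 km³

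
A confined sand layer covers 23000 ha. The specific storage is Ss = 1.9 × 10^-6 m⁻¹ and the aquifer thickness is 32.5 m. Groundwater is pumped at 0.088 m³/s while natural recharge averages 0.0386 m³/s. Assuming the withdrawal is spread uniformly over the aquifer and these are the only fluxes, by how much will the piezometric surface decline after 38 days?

Δh ≈ 11.4 m

S = Ss × b = 1.9 × 10^-6 m⁻¹ × 32.5 m = 6.175 × 10^-5
A = 23000 ha = 2.3 × 10^8 m²
Net abstraction = 0.088 − 0.0386 = 0.0494 m³/s
Q_net = 0.0494 m³/s = 4268 m³/d
ΔV = Q × t = 4268 m³/d × 38 d = 1.622 × 10^5 m³
Δh = ΔV / (S × A) = 1.622 × 10^5 / (6.175 × 10^-5 × 2.3 × 10^8) = 11.42 m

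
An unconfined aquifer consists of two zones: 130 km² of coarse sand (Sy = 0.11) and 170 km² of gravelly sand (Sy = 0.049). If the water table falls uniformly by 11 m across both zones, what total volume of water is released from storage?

A₁ = 130 km² = 1.3 × 10^8 m²; A₂ = 170 km² = 1.7 × 10^8 m²
ΔV₁ = 0.11 × 1.3 × 10^8 × 11 = 1.573 × 10^8 m³
ΔV₂ = 0.049 × 1.7 × 10^8 × 11 = 9.163 × 10^7 m³
ΔV = ΔV₁ + ΔV₂ = 2.489 × 10^8 m³

ΔV ≈ 2.49 × 10^8 m³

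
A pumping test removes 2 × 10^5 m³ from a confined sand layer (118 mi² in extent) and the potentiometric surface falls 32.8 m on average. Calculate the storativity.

S ≈ 2 × 10^-5

A = 118 mi² = 3.056 × 10^8 m²
S = ΔV / (A × Δh) = 2 × 10^5 m³ / (3.056 × 10^8 m² × 32.8 m) = 1.995 × 10^-5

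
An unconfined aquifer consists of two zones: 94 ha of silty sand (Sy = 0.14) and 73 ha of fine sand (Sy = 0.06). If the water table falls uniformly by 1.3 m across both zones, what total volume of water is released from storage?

A₁ = 94 ha = 9.4 × 10^5 m²; A₂ = 73 ha = 7.3 × 10^5 m²
ΔV₁ = 0.14 × 9.4 × 10^5 × 1.3 = 1.711 × 10^5 m³
ΔV₂ = 0.06 × 7.3 × 10^5 × 1.3 = 56940 m³
ΔV = ΔV₁ + ΔV₂ = 2.28 × 10^5 m³

ΔV ≈ 2.28 × 10^5 m³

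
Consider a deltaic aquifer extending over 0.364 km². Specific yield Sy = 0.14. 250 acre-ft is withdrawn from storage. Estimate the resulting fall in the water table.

A = 0.364 km² = 3.64 × 10^5 m²
ΔV = 250 acre-ft = 3.084 × 10^5 m³
Δh = ΔV / (Sy × A) = 3.084 × 10^5 m³ / (0.14 × 3.64 × 10^5 m²) = 6.051 m

Δh ≈ 6.05 m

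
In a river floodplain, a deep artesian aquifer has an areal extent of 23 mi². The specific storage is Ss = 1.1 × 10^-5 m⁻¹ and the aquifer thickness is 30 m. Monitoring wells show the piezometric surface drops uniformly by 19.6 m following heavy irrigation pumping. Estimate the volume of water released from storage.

S = Ss × b = 1.1 × 10^-5 m⁻¹ × 30 m = 3.3 × 10^-4
A = 23 mi² = 5.957 × 10^7 m²
ΔV = S × A × Δh = 3.3 × 10^-4 × 5.957 × 10^7 m² × 19.6 m = 3.853 × 10^5 m³

ΔV ≈ 3.85 × 10^5 m³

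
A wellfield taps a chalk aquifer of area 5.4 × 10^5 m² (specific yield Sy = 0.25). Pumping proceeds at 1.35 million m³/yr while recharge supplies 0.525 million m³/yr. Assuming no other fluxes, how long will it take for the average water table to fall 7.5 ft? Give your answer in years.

Δh = 7.5 ft = 2.286 m
ΔV = Sy × A × Δh = 0.25 × 5.4 × 10^5 × 2.286 = 3.086 × 10^5 m³
Net withdrawal = 1.35 − 0.525 = 0.825 million m³/yr = 2260 m³/d
t = ΔV / Q = 3.086 × 10^5 m³ / 2260 m³/d = 136.5 d
t = 136.5 d ≈ 0.3741 years

t ≈ 0.374 years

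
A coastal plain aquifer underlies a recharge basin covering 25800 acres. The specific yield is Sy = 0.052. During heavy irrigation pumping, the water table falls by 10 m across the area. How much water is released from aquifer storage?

ΔV ≈ 5.43 × 10^7 m³

A = 25800 acres = 1.044 × 10^8 m²
ΔV = Sy × A × Δh = 0.052 × 1.044 × 10^8 m² × 10 m = 5.429 × 10^7 m³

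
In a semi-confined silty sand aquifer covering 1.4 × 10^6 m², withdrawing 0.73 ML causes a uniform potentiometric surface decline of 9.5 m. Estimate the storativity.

ΔV = 0.73 ML = 730 m³
S = ΔV / (A × Δh) = 730 m³ / (1.4 × 10^6 m² × 9.5 m) = 5.489 × 10^-5

S ≈ 5.5 × 10^-5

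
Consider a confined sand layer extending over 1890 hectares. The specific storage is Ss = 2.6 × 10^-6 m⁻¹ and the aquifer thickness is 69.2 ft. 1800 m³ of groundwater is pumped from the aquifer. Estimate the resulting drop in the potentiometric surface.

b = 69.2 ft = 21.09 m
S = Ss × b = 2.6 × 10^-6 m⁻¹ × 21.09 m = 5.484 × 10^-5
A = 1890 hectares = 1.89 × 10^7 m²
Δh = ΔV / (S × A) = 1800 m³ / (5.484 × 10^-5 × 1.89 × 10^7 m²) = 1.737 m

Δh ≈ 1.74 m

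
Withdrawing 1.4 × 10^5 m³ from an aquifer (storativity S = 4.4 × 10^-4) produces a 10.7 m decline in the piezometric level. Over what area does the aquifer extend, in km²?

A ≈ 29.7 km²

A = ΔV / (S × Δh) = 1.4 × 10^5 / (4.4 × 10^-4 × 10.7) = 2.974 × 10^7 m²
A = 2.974 × 10^7 m² = 29.74 km²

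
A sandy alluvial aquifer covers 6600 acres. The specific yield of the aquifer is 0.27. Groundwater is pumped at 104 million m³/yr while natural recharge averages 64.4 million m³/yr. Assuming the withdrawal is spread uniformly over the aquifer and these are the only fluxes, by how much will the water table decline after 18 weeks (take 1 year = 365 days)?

Δh ≈ 1.9 m

A = 6600 acres = 2.671 × 10^7 m²
Net abstraction = 104 − 64.4 = 39.6 million m³/yr
Q_net = 39.6 million m³/yr = 1.085 × 10^5 m³/d
t = 18 weeks = 126 d
ΔV = Q × t = 1.085 × 10^5 m³/d × 126 d = 1.367 × 10^7 m³
Δh = ΔV / (Sy × A) = 1.367 × 10^7 / (0.27 × 2.671 × 10^7) = 1.896 m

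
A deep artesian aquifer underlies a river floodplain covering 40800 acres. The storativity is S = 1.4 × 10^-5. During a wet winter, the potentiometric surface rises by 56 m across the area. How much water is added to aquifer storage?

ΔV ≈ 1.29 × 10^5 m³

A = 40800 acres = 1.651 × 10^8 m²
ΔV = S × A × Δh = 1.4 × 10^-5 × 1.651 × 10^8 m² × 56 m = 1.294 × 10^5 m³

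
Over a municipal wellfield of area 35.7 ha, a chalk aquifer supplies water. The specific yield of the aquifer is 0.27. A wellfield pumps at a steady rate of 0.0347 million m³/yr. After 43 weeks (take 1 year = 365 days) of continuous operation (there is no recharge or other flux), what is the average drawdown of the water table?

Δh ≈ 0.297 m

A = 35.7 ha = 3.57 × 10^5 m²
Q = 0.0347 million m³/yr = 95.07 m³/d
t = 43 weeks = 301 d
ΔV = Q × t = 95.07 m³/d × 301 d = 28620 m³
Δh = ΔV / (Sy × A) = 28620 / (0.27 × 3.57 × 10^5) = 0.2969 m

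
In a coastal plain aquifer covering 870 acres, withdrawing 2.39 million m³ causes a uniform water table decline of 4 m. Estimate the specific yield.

A = 870 acres = 3.521 × 10^6 m²
ΔV = 2.39 million m³ = 2.39 × 10^6 m³
Sy = ΔV / (A × Δh) = 2.39 × 10^6 m³ / (3.521 × 10^6 m² × 4 m) = 0.1697

Sy ≈ 0.17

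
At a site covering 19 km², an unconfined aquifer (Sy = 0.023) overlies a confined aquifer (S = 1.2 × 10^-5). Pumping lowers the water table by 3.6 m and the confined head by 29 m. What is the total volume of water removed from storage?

A = 19 km² = 1.9 × 10^7 m²
Unconfined: ΔV_u = Sy × A × Δh_u = 0.023 × 1.9 × 10^7 × 3.6 = 1.573 × 10^6 m³
Confined: ΔV_c = S × A × Δh_c = 1.2 × 10^-5 × 1.9 × 10^7 × 29 = 6612 m³
Total ΔV = 1.573 × 10^6 + 6612 = 1.58 × 10^6 m³

ΔV ≈ 1.58 × 10^6 m³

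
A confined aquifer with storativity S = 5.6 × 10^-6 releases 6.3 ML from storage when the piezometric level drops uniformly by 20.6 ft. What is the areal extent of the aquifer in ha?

Δh = 20.6 ft = 6.279 m
ΔV = 6.3 ML = 6300 m³
A = ΔV / (S × Δh) = 6300 / (5.6 × 10^-6 × 6.279) = 1.792 × 10^8 m²
A = 1.792 × 10^8 m² = 17920 ha

A ≈ 17900 ha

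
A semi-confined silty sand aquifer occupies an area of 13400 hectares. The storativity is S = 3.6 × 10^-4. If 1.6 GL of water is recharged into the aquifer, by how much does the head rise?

A = 13400 hectares = 1.34 × 10^8 m²
ΔV = 1.6 GL = 1.6 × 10^6 m³
Δh = ΔV / (S × A) = 1.6 × 10^6 m³ / (3.6 × 10^-4 × 1.34 × 10^8 m²) = 33.17 m

Δh ≈ 33.2 m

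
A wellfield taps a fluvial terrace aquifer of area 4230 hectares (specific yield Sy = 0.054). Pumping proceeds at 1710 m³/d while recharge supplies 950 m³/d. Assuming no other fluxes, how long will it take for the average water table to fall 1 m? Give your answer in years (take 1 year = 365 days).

t ≈ 8.23 years

A = 4230 hectares = 4.23 × 10^7 m²
ΔV = Sy × A × Δh = 0.054 × 4.23 × 10^7 × 1 = 2.284 × 10^6 m³
Net withdrawal = 1710 − 950 = 760 m³/d
t = ΔV / Q = 2.284 × 10^6 m³ / 760 m³/d = 3006 d
t = 3006 d ≈ 8.234 years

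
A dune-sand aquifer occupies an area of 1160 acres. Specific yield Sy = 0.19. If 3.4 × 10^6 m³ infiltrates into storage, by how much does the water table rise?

Δh ≈ 3.81 m

A = 1160 acres = 4.694 × 10^6 m²
Δh = ΔV / (Sy × A) = 3.4 × 10^6 m³ / (0.19 × 4.694 × 10^6 m²) = 3.812 m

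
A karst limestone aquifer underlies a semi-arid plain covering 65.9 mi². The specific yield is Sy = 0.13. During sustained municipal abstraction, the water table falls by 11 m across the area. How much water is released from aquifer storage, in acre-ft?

A = 65.9 mi² = 1.707 × 10^8 m²
ΔV = Sy × A × Δh = 0.13 × 1.707 × 10^8 m² × 11 m = 2.441 × 10^8 m³
ΔV = 2.441 × 10^8 m³ = 1.979 × 10^5 acre-ft

ΔV ≈ 1.98 × 10^5 acre-ft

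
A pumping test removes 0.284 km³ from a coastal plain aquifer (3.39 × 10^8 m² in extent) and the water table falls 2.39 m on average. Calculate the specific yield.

ΔV = 0.284 km³ = 2.84 × 10^8 m³
Sy = ΔV / (A × Δh) = 2.84 × 10^8 m³ / (3.39 × 10^8 m² × 2.39 m) = 0.3505

Sy ≈ 0.35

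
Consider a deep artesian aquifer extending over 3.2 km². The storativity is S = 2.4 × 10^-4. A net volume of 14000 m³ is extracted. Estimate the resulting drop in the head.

A = 3.2 km² = 3.2 × 10^6 m²
Δh = ΔV / (S × A) = 14000 m³ / (2.4 × 10^-4 × 3.2 × 10^6 m²) = 18.23 m

Δh ≈ 18.2 m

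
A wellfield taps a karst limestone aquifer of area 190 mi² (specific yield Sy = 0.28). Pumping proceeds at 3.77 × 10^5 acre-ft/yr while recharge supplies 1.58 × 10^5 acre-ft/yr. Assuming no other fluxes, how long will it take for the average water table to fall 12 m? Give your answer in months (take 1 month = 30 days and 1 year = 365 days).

t ≈ 74.5 months

A = 190 mi² = 4.921 × 10^8 m²
ΔV = Sy × A × Δh = 0.28 × 4.921 × 10^8 × 12 = 1.653 × 10^9 m³
Net withdrawal = 3.77 × 10^5 − 1.58 × 10^5 = 2.19 × 10^5 acre-ft/yr = 7.401 × 10^5 m³/d
t = ΔV / Q = 1.653 × 10^9 m³ / 7.401 × 10^5 m³/d = 2234 d
t = 2234 d ≈ 74.47 months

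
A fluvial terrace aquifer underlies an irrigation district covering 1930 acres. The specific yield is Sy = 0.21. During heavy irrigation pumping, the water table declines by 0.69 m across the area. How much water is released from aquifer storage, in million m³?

ΔV ≈ 1.13 million m³

A = 1930 acres = 7.81 × 10^6 m²
ΔV = Sy × A × Δh = 0.21 × 7.81 × 10^6 m² × 0.69 m = 1.132 × 10^6 m³
ΔV = 1.132 × 10^6 m³ = 1.132 million m³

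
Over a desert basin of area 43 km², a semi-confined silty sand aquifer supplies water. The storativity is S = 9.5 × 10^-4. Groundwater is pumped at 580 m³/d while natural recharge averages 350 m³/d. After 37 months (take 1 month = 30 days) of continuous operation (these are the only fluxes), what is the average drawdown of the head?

Δh ≈ 6.25 m

A = 43 km² = 4.3 × 10^7 m²
Net abstraction = 580 − 350 = 230 m³/d
t = 37 months = 1110 d
ΔV = Q × t = 230 m³/d × 1110 d = 2.553 × 10^5 m³
Δh = ΔV / (S × A) = 2.553 × 10^5 / (9.5 × 10^-4 × 4.3 × 10^7) = 6.25 m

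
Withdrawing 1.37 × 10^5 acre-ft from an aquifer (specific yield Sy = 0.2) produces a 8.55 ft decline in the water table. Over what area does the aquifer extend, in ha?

Δh = 8.55 ft = 2.606 m
ΔV = 1.37 × 10^5 acre-ft = 1.69 × 10^8 m³
A = ΔV / (Sy × Δh) = 1.69 × 10^8 / (0.2 × 2.606) = 3.242 × 10^8 m²
A = 3.242 × 10^8 m² = 32420 ha

A ≈ 32400 ha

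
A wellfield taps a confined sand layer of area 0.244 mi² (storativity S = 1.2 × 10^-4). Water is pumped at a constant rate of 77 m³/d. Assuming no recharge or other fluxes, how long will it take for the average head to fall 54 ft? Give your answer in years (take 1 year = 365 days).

t ≈ 0.0444 years

A = 0.244 mi² = 6.32 × 10^5 m²
Δh = 54 ft = 16.46 m
ΔV = S × A × Δh = 1.2 × 10^-4 × 6.32 × 10^5 × 16.46 = 1248 m³
t = ΔV / Q = 1248 m³ / 77 m³/d = 16.21 d
t = 16.21 d ≈ 0.04441 years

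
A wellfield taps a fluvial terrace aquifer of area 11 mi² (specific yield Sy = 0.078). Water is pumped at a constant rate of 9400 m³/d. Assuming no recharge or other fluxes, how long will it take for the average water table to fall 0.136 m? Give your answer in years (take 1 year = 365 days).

t ≈ 0.0881 years

A = 11 mi² = 2.849 × 10^7 m²
ΔV = Sy × A × Δh = 0.078 × 2.849 × 10^7 × 0.136 = 3.022 × 10^5 m³
t = ΔV / Q = 3.022 × 10^5 m³ / 9400 m³/d = 32.15 d
t = 32.15 d ≈ 0.08809 years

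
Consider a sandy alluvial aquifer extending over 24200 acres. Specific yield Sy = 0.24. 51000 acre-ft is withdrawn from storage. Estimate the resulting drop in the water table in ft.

A = 24200 acres = 9.793 × 10^7 m²
ΔV = 51000 acre-ft = 6.291 × 10^7 m³
Δh = ΔV / (Sy × A) = 6.291 × 10^7 m³ / (0.24 × 9.793 × 10^7 m²) = 2.676 m
Δh = 2.676 m = 8.781 ft

Δh ≈ 8.78 ft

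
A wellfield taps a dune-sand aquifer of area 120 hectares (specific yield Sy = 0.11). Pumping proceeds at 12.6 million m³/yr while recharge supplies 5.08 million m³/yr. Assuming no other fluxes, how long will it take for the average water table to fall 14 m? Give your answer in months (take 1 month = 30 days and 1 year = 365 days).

t ≈ 2.99 months

A = 120 hectares = 1.2 × 10^6 m²
ΔV = Sy × A × Δh = 0.11 × 1.2 × 10^6 × 14 = 1.848 × 10^6 m³
Net withdrawal = 12.6 − 5.08 = 7.52 million m³/yr = 20600 m³/d
t = ΔV / Q = 1.848 × 10^6 m³ / 20600 m³/d = 89.7 d
t = 89.7 d ≈ 2.99 months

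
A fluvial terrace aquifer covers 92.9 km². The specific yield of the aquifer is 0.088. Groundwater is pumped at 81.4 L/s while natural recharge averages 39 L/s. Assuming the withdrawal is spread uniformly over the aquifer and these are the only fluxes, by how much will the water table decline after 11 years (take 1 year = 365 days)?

A = 92.9 km² = 9.29 × 10^7 m²
Net abstraction = 81.4 − 39 = 42.4 L/s
Q_net = 42.4 L/s = 3663 m³/d
t = 11 years = 4015 d
ΔV = Q × t = 3663 m³/d × 4015 d = 1.471 × 10^7 m³
Δh = ΔV / (Sy × A) = 1.471 × 10^7 / (0.088 × 9.29 × 10^7) = 1.799 m

Δh ≈ 1.8 m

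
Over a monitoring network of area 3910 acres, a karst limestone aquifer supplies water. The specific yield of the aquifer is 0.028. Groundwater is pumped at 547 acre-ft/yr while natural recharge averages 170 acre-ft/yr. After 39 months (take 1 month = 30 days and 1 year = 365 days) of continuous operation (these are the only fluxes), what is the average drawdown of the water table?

A = 3910 acres = 1.582 × 10^7 m²
Net abstraction = 547 − 170 = 377 acre-ft/yr
Q_net = 377 acre-ft/yr = 1274 m³/d
t = 39 months = 1170 d
ΔV = Q × t = 1274 m³/d × 1170 d = 1.491 × 10^6 m³
Δh = ΔV / (Sy × A) = 1.491 × 10^6 / (0.028 × 1.582 × 10^7) = 3.364 m

Δh ≈ 3.36 m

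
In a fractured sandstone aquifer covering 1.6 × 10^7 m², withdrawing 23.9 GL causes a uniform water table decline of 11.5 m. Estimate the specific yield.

Sy ≈ 0.13

ΔV = 23.9 GL = 2.39 × 10^7 m³
Sy = ΔV / (A × Δh) = 2.39 × 10^7 m³ / (1.6 × 10^7 m² × 11.5 m) = 0.1299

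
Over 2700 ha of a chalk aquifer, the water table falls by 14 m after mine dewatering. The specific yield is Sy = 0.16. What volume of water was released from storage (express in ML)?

A = 2700 ha = 2.7 × 10^7 m²
ΔV = Sy × A × Δh = 0.16 × 2.7 × 10^7 m² × 14 m = 6.048 × 10^7 m³
ΔV = 6.048 × 10^7 m³ = 60480 ML

ΔV ≈ 60500 ML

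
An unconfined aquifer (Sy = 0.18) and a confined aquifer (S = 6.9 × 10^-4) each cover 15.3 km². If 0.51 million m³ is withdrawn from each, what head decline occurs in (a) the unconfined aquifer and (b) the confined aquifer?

Δh_u ≈ 0.185 m; Δh_c ≈ 48.3 m

A = 15.3 km² = 1.53 × 10^7 m²
ΔV = 0.51 million m³ = 5.1 × 10^5 m³
Unconfined: Δh_u = ΔV/(Sy·A) = 5.1 × 10^5/(0.18 × 1.53 × 10^7) = 0.1852 m
Confined: Δh_c = ΔV/(S·A) = 5.1 × 10^5/(6.9 × 10^-4 × 1.53 × 10^7) = 48.31 m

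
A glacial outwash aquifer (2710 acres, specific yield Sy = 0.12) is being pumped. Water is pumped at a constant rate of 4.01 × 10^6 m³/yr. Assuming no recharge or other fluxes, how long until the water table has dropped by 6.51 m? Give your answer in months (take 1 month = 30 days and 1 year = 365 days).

t ≈ 26 months

A = 2710 acres = 1.097 × 10^7 m²
ΔV = Sy × A × Δh = 0.12 × 1.097 × 10^7 × 6.51 = 8.567 × 10^6 m³
Q = 4.01 × 10^6 m³/yr = 10990 m³/d
t = ΔV / Q = 8.567 × 10^6 m³ / 10990 m³/d = 779.8 d
t = 779.8 d ≈ 25.99 months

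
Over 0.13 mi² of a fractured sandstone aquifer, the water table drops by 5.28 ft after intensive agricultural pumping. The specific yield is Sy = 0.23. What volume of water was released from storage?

A = 0.13 mi² = 3.367 × 10^5 m²
Δh = 5.28 ft = 1.609 m
ΔV = Sy × A × Δh = 0.23 × 3.367 × 10^5 m² × 1.609 m = 1.246 × 10^5 m³

ΔV ≈ 1.25 × 10^5 m³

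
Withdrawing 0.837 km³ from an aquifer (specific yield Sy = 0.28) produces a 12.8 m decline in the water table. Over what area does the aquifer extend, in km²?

ΔV = 0.837 km³ = 8.37 × 10^8 m³
A = ΔV / (Sy × Δh) = 8.37 × 10^8 / (0.28 × 12.8) = 2.335 × 10^8 m²
A = 2.335 × 10^8 m² = 233.5 km²

A ≈ 234 km²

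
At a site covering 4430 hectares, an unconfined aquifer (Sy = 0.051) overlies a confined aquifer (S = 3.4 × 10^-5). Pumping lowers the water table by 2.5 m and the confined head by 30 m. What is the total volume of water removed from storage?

A = 4430 hectares = 4.43 × 10^7 m²
Unconfined: ΔV_u = Sy × A × Δh_u = 0.051 × 4.43 × 10^7 × 2.5 = 5.648 × 10^6 m³
Confined: ΔV_c = S × A × Δh_c = 3.4 × 10^-5 × 4.43 × 10^7 × 30 = 45190 m³
Total ΔV = 5.648 × 10^6 + 45190 = 5.693 × 10^6 m³

ΔV ≈ 5.69 × 10^6 m³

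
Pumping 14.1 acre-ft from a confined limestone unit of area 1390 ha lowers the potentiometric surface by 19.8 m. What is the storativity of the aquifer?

S ≈ 6.3 × 10^-5

A = 1390 ha = 1.39 × 10^7 m²
ΔV = 14.1 acre-ft = 17390 m³
S = ΔV / (A × Δh) = 17390 m³ / (1.39 × 10^7 m² × 19.8 m) = 6.319 × 10^-5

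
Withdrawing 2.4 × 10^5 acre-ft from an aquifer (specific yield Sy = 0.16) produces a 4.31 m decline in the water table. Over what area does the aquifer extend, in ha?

A ≈ 42900 ha

ΔV = 2.4 × 10^5 acre-ft = 2.96 × 10^8 m³
A = ΔV / (Sy × Δh) = 2.96 × 10^8 / (0.16 × 4.31) = 4.293 × 10^8 m²
A = 4.293 × 10^8 m² = 42930 ha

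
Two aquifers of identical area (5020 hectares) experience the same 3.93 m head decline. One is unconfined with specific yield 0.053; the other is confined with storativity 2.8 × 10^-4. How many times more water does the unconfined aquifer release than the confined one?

A = 5020 hectares = 5.02 × 10^7 m²
Unconfined: ΔV_u = Sy × A × Δh = 0.053 × 5.02 × 10^7 × 3.93 = 1.046 × 10^7 m³
Confined: ΔV_c = S × A × Δh = 2.8 × 10^-4 × 5.02 × 10^7 × 3.93 = 55240 m³
Ratio = ΔV_u / ΔV_c = Sy / S = 0.053 / 2.8 × 10^-4 = 189.3

ΔV_u / ΔV_c ≈ 189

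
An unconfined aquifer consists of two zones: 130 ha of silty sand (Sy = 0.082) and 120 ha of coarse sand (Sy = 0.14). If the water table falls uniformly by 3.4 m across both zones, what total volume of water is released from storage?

ΔV ≈ 9.34 × 10^5 m³

A₁ = 130 ha = 1.3 × 10^6 m²; A₂ = 120 ha = 1.2 × 10^6 m²
ΔV₁ = 0.082 × 1.3 × 10^6 × 3.4 = 3.624 × 10^5 m³
ΔV₂ = 0.14 × 1.2 × 10^6 × 3.4 = 5.712 × 10^5 m³
ΔV = ΔV₁ + ΔV₂ = 9.336 × 10^5 m³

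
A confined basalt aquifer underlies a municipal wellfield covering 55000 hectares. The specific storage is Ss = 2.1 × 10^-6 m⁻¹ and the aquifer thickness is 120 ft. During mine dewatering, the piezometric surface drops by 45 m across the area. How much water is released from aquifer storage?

ΔV ≈ 1.9 × 10^6 m³

b = 120 ft = 36.58 m
S = Ss × b = 2.1 × 10^-6 m⁻¹ × 36.58 m = 7.681 × 10^-5
A = 55000 hectares = 5.5 × 10^8 m²
ΔV = S × A × Δh = 7.681 × 10^-5 × 5.5 × 10^8 m² × 45 m = 1.901 × 10^6 m³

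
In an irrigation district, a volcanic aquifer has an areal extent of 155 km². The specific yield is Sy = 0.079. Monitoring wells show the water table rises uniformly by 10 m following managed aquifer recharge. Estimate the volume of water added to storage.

A = 155 km² = 1.55 × 10^8 m²
ΔV = Sy × A × Δh = 0.079 × 1.55 × 10^8 m² × 10 m = 1.224 × 10^8 m³

ΔV ≈ 1.22 × 10^8 m³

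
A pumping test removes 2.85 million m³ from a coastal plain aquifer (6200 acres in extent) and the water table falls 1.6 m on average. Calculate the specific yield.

A = 6200 acres = 2.509 × 10^7 m²
ΔV = 2.85 million m³ = 2.85 × 10^6 m³
Sy = ΔV / (A × Δh) = 2.85 × 10^6 m³ / (2.509 × 10^7 m² × 1.6 m) = 0.07099

Sy ≈ 0.071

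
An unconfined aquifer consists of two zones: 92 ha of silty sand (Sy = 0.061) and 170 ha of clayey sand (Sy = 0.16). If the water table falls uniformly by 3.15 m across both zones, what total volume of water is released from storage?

A₁ = 92 ha = 9.2 × 10^5 m²; A₂ = 170 ha = 1.7 × 10^6 m²
ΔV₁ = 0.061 × 9.2 × 10^5 × 3.15 = 1.768 × 10^5 m³
ΔV₂ = 0.16 × 1.7 × 10^6 × 3.15 = 8.568 × 10^5 m³
ΔV = ΔV₁ + ΔV₂ = 1.034 × 10^6 m³

ΔV ≈ 1.03 × 10^6 m³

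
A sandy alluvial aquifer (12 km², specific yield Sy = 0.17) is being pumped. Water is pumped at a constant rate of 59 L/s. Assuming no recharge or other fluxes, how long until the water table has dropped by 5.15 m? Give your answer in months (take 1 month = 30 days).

A = 12 km² = 1.2 × 10^7 m²
ΔV = Sy × A × Δh = 0.17 × 1.2 × 10^7 × 5.15 = 1.051 × 10^7 m³
Q = 59 L/s = 5098 m³/d
t = ΔV / Q = 1.051 × 10^7 m³ / 5098 m³/d = 2061 d
t = 2061 d ≈ 68.7 months

t ≈ 68.7 months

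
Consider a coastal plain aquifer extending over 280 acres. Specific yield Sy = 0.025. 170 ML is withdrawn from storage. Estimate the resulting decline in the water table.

A = 280 acres = 1.133 × 10^6 m²
ΔV = 170 ML = 1.7 × 10^5 m³
Δh = ΔV / (Sy × A) = 1.7 × 10^5 m³ / (0.025 × 1.133 × 10^6 m²) = 6.001 m

Δh ≈ 6 m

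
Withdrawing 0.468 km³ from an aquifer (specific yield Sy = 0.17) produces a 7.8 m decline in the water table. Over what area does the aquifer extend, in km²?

A ≈ 353 km²

ΔV = 0.468 km³ = 4.68 × 10^8 m³
A = ΔV / (Sy × Δh) = 4.68 × 10^8 / (0.17 × 7.8) = 3.529 × 10^8 m²
A = 3.529 × 10^8 m² = 352.9 km²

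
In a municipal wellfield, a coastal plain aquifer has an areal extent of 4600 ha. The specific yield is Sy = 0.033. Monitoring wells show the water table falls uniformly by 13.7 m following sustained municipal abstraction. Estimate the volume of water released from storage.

ΔV ≈ 2.08 × 10^7 m³

A = 4600 ha = 4.6 × 10^7 m²
ΔV = Sy × A × Δh = 0.033 × 4.6 × 10^7 m² × 13.7 m = 2.08 × 10^7 m³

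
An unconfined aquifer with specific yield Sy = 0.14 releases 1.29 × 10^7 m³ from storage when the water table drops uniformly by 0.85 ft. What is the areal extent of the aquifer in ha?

Δh = 0.85 ft = 0.2591 m
A = ΔV / (Sy × Δh) = 1.29 × 10^7 / (0.14 × 0.2591) = 3.557 × 10^8 m²
A = 3.557 × 10^8 m² = 35570 ha

A ≈ 35600 ha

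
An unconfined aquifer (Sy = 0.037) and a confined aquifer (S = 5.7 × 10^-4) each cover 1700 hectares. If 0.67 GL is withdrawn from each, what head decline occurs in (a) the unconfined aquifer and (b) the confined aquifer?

A = 1700 hectares = 1.7 × 10^7 m²
ΔV = 0.67 GL = 6.7 × 10^5 m³
Unconfined: Δh_u = ΔV/(Sy·A) = 6.7 × 10^5/(0.037 × 1.7 × 10^7) = 1.065 m
Confined: Δh_c = ΔV/(S·A) = 6.7 × 10^5/(5.7 × 10^-4 × 1.7 × 10^7) = 69.14 m

Δh_u ≈ 1.07 m; Δh_c ≈ 69.1 m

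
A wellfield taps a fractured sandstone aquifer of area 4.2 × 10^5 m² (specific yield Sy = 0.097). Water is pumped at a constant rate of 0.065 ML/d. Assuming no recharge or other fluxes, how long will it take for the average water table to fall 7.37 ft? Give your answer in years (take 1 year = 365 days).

t ≈ 3.86 years

Δh = 7.37 ft = 2.246 m
ΔV = Sy × A × Δh = 0.097 × 4.2 × 10^5 × 2.246 = 91520 m³
Q = 0.065 ML/d = 65 m³/d
t = ΔV / Q = 91520 m³ / 65 m³/d = 1408 d
t = 1408 d ≈ 3.857 years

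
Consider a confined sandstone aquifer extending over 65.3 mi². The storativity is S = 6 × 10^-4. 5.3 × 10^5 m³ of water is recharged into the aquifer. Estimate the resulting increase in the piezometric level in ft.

Δh ≈ 17.1 ft

A = 65.3 mi² = 1.691 × 10^8 m²
Δh = ΔV / (S × A) = 5.3 × 10^5 m³ / (6 × 10^-4 × 1.691 × 10^8 m²) = 5.223 m
Δh = 5.223 m = 17.14 ft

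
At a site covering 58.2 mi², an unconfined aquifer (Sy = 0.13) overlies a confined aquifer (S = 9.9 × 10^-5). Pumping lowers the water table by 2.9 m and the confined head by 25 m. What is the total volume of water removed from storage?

ΔV ≈ 5.72 × 10^7 m³

A = 58.2 mi² = 1.507 × 10^8 m²
Unconfined: ΔV_u = Sy × A × Δh_u = 0.13 × 1.507 × 10^8 × 2.9 = 5.683 × 10^7 m³
Confined: ΔV_c = S × A × Δh_c = 9.9 × 10^-5 × 1.507 × 10^8 × 25 = 3.731 × 10^5 m³
Total ΔV = 5.683 × 10^7 + 3.731 × 10^5 = 5.72 × 10^7 m³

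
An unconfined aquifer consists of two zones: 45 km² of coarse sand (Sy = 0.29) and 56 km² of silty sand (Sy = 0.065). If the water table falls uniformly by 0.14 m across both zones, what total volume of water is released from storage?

ΔV ≈ 2.34 × 10^6 m³

A₁ = 45 km² = 4.5 × 10^7 m²; A₂ = 56 km² = 5.6 × 10^7 m²
ΔV₁ = 0.29 × 4.5 × 10^7 × 0.14 = 1.827 × 10^6 m³
ΔV₂ = 0.065 × 5.6 × 10^7 × 0.14 = 5.096 × 10^5 m³
ΔV = ΔV₁ + ΔV₂ = 2.337 × 10^6 m³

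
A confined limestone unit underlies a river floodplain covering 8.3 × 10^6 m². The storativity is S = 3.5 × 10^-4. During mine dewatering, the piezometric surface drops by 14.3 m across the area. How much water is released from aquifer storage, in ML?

ΔV = S × A × Δh = 3.5 × 10^-4 × 8.3 × 10^6 m² × 14.3 m = 41540 m³
ΔV = 41540 m³ = 41.54 ML

ΔV ≈ 41.5 ML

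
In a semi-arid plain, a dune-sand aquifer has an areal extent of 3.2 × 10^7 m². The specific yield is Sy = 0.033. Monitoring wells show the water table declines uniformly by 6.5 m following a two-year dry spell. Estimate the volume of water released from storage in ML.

ΔV = Sy × A × Δh = 0.033 × 3.2 × 10^7 m² × 6.5 m = 6.864 × 10^6 m³
ΔV = 6.864 × 10^6 m³ = 6864 ML

ΔV ≈ 6860 ML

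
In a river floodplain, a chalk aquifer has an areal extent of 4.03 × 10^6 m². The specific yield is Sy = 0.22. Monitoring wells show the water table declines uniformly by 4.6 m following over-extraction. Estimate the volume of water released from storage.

ΔV = Sy × A × Δh = 0.22 × 4.03 × 10^6 m² × 4.6 m = 4.078 × 10^6 m³

ΔV ≈ 4.08 × 10^6 m³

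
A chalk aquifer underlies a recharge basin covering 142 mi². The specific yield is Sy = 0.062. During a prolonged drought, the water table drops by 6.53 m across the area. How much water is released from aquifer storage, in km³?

ΔV ≈ 0.149 km³

A = 142 mi² = 3.678 × 10^8 m²
ΔV = Sy × A × Δh = 0.062 × 3.678 × 10^8 m² × 6.53 m = 1.489 × 10^8 m³
ΔV = 1.489 × 10^8 m³ = 0.1489 km³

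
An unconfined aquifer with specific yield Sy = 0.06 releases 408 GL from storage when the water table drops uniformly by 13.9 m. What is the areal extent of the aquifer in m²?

ΔV = 408 GL = 4.08 × 10^8 m³
A = ΔV / (Sy × Δh) = 4.08 × 10^8 / (0.06 × 13.9) = 4.892 × 10^8 m²

A ≈ 4.89 × 10^8 m²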